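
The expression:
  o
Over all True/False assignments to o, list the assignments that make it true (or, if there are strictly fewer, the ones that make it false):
is true only for:
  o=True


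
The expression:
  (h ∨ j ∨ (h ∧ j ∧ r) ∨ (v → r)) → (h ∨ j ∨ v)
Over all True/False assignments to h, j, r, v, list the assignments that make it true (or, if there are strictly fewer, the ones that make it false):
is false only for:
  h=False, j=False, r=False, v=False;
  h=False, j=False, r=True, v=False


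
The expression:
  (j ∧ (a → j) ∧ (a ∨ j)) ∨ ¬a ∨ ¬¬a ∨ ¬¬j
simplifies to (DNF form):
True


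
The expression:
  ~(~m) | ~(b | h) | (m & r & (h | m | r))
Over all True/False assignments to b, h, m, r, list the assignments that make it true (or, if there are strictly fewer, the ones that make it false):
is false only for:
  b=False, h=True, m=False, r=False;
  b=False, h=True, m=False, r=True;
  b=True, h=False, m=False, r=False;
  b=True, h=False, m=False, r=True;
  b=True, h=True, m=False, r=False;
  b=True, h=True, m=False, r=True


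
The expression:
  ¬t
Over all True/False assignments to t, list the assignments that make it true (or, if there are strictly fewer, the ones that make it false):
is true only for:
  t=False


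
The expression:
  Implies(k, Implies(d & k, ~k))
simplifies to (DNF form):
~d | ~k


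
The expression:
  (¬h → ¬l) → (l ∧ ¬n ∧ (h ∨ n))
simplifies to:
l ∧ (¬h ∨ ¬n)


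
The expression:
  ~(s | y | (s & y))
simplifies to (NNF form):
~s & ~y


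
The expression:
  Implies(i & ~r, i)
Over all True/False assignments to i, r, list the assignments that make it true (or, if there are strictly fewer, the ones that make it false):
is always true.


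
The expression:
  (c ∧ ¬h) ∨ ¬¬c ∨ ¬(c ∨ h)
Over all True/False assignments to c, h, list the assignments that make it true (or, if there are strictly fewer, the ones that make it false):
is false only for:
  c=False, h=True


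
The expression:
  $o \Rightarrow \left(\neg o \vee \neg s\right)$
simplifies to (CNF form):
$\neg o \vee \neg s$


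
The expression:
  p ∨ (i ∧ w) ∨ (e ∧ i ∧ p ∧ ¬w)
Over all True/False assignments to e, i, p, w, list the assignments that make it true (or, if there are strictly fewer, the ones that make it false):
is false only for:
  e=False, i=False, p=False, w=False;
  e=False, i=False, p=False, w=True;
  e=False, i=True, p=False, w=False;
  e=True, i=False, p=False, w=False;
  e=True, i=False, p=False, w=True;
  e=True, i=True, p=False, w=False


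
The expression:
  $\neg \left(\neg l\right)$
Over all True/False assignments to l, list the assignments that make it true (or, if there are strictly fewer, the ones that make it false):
is true only for:
  l=True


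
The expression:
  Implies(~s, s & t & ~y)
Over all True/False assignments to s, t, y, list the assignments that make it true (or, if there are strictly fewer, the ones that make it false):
is true only for:
  s=True, t=False, y=False;
  s=True, t=False, y=True;
  s=True, t=True, y=False;
  s=True, t=True, y=True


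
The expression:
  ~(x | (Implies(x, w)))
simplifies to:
False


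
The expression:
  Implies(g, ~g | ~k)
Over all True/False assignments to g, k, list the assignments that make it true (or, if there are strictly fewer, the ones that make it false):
is false only for:
  g=True, k=True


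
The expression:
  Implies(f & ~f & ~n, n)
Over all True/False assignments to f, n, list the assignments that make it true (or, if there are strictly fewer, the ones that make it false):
is always true.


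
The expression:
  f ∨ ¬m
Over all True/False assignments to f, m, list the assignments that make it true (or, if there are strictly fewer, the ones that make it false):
is false only for:
  f=False, m=True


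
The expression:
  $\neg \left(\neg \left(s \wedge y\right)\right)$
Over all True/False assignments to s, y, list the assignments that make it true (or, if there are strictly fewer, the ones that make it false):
is true only for:
  s=True, y=True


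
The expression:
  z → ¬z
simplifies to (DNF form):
¬z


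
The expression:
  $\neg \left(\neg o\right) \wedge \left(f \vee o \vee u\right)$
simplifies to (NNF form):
$o$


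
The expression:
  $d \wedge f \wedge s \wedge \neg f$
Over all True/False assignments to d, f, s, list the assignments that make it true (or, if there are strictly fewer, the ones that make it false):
is never true.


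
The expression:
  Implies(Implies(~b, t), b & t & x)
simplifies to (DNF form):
(b & t & x) | (~b & ~t)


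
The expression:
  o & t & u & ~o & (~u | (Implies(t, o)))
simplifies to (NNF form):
False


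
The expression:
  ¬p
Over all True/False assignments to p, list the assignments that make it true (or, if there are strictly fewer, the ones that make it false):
is true only for:
  p=False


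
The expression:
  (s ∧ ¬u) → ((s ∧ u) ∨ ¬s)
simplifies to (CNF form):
u ∨ ¬s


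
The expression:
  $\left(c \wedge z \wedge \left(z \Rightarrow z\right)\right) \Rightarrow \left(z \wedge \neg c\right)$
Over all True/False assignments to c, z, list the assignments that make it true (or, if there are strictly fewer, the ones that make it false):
is false only for:
  c=True, z=True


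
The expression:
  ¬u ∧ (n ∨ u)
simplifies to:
n ∧ ¬u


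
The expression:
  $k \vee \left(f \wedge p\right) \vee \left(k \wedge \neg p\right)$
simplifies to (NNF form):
$k \vee \left(f \wedge p\right)$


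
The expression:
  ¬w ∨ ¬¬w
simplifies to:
True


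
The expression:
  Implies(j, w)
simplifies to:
w | ~j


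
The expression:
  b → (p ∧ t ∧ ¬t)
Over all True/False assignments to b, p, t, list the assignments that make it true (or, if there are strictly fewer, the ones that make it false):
is true only for:
  b=False, p=False, t=False;
  b=False, p=False, t=True;
  b=False, p=True, t=False;
  b=False, p=True, t=True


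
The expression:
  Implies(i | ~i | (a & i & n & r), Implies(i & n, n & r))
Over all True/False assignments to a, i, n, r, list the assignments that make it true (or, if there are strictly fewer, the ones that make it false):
is false only for:
  a=False, i=True, n=True, r=False;
  a=True, i=True, n=True, r=False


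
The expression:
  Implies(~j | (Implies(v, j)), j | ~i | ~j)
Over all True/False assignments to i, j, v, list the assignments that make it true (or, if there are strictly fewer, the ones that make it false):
is always true.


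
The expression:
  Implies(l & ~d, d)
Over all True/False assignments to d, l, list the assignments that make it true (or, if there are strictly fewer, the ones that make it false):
is false only for:
  d=False, l=True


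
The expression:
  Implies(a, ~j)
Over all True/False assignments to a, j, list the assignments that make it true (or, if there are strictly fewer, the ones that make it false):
is false only for:
  a=True, j=True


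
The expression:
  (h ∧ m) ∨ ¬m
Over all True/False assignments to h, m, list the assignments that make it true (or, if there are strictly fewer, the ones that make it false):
is false only for:
  h=False, m=True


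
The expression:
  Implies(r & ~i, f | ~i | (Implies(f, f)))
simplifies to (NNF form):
True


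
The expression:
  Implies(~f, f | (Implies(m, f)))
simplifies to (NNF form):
f | ~m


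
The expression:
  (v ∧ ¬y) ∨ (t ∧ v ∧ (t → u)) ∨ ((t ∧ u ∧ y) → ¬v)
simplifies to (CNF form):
True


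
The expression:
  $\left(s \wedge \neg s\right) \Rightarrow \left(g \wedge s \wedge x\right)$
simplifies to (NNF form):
$\text{True}$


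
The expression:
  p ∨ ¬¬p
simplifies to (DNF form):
p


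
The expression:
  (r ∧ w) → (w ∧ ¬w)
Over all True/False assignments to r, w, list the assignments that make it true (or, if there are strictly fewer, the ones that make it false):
is false only for:
  r=True, w=True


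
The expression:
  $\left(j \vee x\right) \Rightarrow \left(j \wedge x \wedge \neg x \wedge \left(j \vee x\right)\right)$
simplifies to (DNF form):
$\neg j \wedge \neg x$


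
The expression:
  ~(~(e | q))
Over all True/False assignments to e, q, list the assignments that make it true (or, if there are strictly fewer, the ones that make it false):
is false only for:
  e=False, q=False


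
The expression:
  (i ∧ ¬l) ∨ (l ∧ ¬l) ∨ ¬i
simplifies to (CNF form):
¬i ∨ ¬l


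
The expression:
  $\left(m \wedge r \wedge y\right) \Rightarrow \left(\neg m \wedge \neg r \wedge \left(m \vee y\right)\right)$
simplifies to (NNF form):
$\neg m \vee \neg r \vee \neg y$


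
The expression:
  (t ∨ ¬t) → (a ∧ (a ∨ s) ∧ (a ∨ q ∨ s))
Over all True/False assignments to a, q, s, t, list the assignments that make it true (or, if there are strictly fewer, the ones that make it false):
is true only for:
  a=True, q=False, s=False, t=False;
  a=True, q=False, s=False, t=True;
  a=True, q=False, s=True, t=False;
  a=True, q=False, s=True, t=True;
  a=True, q=True, s=False, t=False;
  a=True, q=True, s=False, t=True;
  a=True, q=True, s=True, t=False;
  a=True, q=True, s=True, t=True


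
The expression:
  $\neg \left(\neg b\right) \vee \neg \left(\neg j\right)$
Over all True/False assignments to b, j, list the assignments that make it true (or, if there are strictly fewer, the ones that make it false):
is false only for:
  b=False, j=False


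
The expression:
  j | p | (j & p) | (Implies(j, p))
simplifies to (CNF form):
True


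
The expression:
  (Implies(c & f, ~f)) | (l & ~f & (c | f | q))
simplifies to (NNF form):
~c | ~f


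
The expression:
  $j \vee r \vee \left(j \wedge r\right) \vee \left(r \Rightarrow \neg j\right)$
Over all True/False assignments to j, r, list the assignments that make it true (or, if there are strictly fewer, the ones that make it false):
is always true.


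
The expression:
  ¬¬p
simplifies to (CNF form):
p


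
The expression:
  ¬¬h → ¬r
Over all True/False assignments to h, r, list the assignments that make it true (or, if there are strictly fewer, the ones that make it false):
is false only for:
  h=True, r=True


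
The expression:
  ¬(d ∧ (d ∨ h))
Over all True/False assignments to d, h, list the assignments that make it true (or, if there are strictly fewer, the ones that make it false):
is true only for:
  d=False, h=False;
  d=False, h=True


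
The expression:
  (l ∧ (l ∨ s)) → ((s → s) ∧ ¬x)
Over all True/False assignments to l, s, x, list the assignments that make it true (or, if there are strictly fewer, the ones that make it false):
is false only for:
  l=True, s=False, x=True;
  l=True, s=True, x=True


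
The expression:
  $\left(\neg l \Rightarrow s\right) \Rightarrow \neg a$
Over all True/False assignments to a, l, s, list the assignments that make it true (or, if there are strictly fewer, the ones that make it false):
is false only for:
  a=True, l=False, s=True;
  a=True, l=True, s=False;
  a=True, l=True, s=True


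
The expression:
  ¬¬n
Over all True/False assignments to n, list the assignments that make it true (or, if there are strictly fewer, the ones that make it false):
is true only for:
  n=True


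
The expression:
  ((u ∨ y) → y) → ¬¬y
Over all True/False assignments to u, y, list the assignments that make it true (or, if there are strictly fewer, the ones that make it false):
is false only for:
  u=False, y=False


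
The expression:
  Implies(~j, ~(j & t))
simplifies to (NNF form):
True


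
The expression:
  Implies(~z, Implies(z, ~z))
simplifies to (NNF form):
True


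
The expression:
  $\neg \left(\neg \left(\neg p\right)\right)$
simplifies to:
$\neg p$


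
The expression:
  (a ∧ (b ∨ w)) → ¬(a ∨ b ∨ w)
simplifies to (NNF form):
(¬b ∧ ¬w) ∨ ¬a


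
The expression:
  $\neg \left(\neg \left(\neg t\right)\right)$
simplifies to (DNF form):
$\neg t$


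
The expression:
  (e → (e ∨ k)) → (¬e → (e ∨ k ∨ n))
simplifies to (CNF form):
e ∨ k ∨ n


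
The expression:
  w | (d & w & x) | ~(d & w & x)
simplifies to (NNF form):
True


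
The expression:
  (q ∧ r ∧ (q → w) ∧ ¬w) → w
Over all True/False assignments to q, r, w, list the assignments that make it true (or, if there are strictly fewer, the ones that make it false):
is always true.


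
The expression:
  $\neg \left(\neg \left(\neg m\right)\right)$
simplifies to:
$\neg m$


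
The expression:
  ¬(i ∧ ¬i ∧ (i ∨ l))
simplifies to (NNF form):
True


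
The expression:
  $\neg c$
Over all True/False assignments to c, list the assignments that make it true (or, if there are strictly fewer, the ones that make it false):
is true only for:
  c=False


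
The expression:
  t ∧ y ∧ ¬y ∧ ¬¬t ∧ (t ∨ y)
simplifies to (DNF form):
False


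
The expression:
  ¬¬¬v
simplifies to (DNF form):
¬v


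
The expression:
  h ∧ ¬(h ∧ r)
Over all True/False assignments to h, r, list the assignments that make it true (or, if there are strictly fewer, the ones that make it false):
is true only for:
  h=True, r=False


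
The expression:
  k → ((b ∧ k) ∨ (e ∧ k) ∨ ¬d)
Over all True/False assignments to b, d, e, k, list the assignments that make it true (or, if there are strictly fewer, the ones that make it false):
is false only for:
  b=False, d=True, e=False, k=True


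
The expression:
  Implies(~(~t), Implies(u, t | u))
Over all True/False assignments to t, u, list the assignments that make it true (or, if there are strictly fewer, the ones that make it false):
is always true.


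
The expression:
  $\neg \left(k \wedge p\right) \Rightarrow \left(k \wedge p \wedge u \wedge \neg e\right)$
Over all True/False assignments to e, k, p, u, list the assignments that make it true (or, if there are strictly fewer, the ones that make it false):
is true only for:
  e=False, k=True, p=True, u=False;
  e=False, k=True, p=True, u=True;
  e=True, k=True, p=True, u=False;
  e=True, k=True, p=True, u=True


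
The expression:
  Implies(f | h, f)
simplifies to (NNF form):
f | ~h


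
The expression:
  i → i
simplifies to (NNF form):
True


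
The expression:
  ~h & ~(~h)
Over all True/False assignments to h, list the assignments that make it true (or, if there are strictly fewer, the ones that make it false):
is never true.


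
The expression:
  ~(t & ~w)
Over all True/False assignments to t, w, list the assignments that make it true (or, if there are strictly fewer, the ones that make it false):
is false only for:
  t=True, w=False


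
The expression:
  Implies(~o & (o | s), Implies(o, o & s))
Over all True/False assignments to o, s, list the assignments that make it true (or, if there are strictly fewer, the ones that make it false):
is always true.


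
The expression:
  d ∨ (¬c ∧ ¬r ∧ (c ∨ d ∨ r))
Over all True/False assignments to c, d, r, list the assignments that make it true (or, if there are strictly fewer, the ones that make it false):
is true only for:
  c=False, d=True, r=False;
  c=False, d=True, r=True;
  c=True, d=True, r=False;
  c=True, d=True, r=True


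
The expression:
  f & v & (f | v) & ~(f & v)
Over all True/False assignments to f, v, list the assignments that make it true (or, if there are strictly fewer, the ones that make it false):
is never true.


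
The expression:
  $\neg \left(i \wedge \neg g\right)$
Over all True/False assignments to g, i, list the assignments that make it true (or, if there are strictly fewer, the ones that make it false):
is false only for:
  g=False, i=True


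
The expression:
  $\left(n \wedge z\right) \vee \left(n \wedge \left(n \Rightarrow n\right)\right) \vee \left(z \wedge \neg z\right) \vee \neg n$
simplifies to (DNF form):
$\text{True}$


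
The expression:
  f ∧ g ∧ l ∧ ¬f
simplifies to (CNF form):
False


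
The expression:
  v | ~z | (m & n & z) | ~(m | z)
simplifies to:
v | ~z | (m & n)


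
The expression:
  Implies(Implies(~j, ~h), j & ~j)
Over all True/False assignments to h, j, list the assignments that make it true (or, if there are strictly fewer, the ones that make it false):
is true only for:
  h=True, j=False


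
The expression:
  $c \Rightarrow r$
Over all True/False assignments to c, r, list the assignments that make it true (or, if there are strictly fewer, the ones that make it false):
is false only for:
  c=True, r=False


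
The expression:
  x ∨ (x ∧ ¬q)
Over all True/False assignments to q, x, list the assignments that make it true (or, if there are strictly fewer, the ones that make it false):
is true only for:
  q=False, x=True;
  q=True, x=True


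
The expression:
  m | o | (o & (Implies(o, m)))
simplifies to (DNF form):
m | o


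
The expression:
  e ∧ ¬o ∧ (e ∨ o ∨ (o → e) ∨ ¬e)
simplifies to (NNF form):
e ∧ ¬o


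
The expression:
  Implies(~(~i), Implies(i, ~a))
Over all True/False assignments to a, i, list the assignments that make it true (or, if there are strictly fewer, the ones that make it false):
is false only for:
  a=True, i=True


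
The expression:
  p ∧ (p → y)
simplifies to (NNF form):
p ∧ y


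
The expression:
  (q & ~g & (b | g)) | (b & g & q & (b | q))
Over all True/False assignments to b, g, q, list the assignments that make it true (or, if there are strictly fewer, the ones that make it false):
is true only for:
  b=True, g=False, q=True;
  b=True, g=True, q=True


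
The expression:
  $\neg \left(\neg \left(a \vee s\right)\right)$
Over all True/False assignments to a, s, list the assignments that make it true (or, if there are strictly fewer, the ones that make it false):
is false only for:
  a=False, s=False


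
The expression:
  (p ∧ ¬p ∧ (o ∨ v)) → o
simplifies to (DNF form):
True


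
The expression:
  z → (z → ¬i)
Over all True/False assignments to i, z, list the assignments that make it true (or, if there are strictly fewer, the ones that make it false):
is false only for:
  i=True, z=True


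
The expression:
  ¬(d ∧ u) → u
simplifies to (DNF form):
u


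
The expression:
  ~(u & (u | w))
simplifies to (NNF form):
~u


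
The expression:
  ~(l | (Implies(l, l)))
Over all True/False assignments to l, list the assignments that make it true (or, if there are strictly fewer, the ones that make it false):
is never true.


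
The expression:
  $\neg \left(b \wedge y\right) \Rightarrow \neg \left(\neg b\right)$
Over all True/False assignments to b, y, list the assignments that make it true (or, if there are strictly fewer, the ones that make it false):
is true only for:
  b=True, y=False;
  b=True, y=True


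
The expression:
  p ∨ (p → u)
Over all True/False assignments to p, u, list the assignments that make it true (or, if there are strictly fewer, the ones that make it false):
is always true.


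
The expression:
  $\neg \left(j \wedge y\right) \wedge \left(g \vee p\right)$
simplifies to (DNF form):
$\left(g \wedge \neg j\right) \vee \left(g \wedge \neg y\right) \vee \left(p \wedge \neg j\right) \vee \left(p \wedge \neg y\right)$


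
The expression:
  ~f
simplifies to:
~f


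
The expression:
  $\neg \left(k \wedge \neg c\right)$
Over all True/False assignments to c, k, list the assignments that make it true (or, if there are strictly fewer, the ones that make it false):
is false only for:
  c=False, k=True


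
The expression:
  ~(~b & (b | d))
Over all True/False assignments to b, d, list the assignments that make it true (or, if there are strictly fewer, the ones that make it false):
is false only for:
  b=False, d=True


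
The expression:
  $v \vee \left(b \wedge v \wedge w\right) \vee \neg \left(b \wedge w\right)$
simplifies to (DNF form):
$v \vee \neg b \vee \neg w$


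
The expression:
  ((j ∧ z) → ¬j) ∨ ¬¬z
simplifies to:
True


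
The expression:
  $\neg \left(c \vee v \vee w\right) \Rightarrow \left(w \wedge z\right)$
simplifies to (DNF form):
$c \vee v \vee w$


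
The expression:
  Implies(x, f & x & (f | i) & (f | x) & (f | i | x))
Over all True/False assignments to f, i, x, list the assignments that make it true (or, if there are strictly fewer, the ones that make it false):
is false only for:
  f=False, i=False, x=True;
  f=False, i=True, x=True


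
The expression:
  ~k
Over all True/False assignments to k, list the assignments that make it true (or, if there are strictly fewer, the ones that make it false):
is true only for:
  k=False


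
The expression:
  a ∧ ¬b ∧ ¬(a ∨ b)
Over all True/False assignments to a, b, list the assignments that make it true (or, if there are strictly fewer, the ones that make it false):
is never true.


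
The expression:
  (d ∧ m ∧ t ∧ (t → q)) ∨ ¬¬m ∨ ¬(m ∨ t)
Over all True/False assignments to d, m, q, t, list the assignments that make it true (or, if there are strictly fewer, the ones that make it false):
is false only for:
  d=False, m=False, q=False, t=True;
  d=False, m=False, q=True, t=True;
  d=True, m=False, q=False, t=True;
  d=True, m=False, q=True, t=True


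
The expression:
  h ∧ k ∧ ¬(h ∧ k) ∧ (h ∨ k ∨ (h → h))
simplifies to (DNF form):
False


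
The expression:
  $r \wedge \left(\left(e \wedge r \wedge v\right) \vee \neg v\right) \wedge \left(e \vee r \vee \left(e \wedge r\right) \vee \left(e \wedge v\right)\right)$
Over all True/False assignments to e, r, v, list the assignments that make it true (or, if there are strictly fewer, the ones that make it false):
is true only for:
  e=False, r=True, v=False;
  e=True, r=True, v=False;
  e=True, r=True, v=True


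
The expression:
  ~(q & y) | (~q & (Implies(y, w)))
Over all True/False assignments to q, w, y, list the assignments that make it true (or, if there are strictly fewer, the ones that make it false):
is false only for:
  q=True, w=False, y=True;
  q=True, w=True, y=True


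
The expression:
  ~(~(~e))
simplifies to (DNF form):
~e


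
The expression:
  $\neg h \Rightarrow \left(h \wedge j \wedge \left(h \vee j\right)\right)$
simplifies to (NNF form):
$h$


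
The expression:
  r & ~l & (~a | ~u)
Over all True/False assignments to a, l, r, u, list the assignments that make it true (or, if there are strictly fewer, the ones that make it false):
is true only for:
  a=False, l=False, r=True, u=False;
  a=False, l=False, r=True, u=True;
  a=True, l=False, r=True, u=False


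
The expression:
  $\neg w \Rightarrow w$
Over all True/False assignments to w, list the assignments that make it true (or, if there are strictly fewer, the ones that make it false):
is true only for:
  w=True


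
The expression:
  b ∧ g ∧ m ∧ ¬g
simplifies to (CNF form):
False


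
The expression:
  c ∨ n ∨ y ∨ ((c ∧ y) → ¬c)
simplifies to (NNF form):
True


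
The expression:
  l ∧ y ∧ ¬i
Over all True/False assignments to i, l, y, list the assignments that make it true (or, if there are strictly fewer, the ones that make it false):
is true only for:
  i=False, l=True, y=True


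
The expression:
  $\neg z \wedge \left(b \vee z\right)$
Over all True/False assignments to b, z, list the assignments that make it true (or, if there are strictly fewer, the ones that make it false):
is true only for:
  b=True, z=False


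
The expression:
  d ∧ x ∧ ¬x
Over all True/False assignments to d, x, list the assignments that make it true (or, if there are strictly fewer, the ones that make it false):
is never true.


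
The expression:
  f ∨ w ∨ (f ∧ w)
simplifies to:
f ∨ w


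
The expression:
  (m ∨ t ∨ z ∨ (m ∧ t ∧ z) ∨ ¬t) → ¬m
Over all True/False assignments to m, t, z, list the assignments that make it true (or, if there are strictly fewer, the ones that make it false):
is true only for:
  m=False, t=False, z=False;
  m=False, t=False, z=True;
  m=False, t=True, z=False;
  m=False, t=True, z=True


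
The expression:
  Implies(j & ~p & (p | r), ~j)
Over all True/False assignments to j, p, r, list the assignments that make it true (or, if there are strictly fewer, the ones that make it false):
is false only for:
  j=True, p=False, r=True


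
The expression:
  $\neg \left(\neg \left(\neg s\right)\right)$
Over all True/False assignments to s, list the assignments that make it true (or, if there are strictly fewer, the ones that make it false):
is true only for:
  s=False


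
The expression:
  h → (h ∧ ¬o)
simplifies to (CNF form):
¬h ∨ ¬o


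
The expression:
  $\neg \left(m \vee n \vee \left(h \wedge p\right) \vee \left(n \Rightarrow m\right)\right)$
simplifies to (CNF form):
$\text{False}$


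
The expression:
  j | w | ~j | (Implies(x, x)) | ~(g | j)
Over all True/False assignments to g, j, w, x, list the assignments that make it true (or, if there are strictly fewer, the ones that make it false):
is always true.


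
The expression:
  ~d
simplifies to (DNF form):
~d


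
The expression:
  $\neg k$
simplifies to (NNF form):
$\neg k$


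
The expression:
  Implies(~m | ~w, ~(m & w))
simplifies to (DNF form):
True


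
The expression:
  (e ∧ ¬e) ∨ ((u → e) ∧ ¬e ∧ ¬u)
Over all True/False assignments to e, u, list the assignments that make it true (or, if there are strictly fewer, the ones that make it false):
is true only for:
  e=False, u=False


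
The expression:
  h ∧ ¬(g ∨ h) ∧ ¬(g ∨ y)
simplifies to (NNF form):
False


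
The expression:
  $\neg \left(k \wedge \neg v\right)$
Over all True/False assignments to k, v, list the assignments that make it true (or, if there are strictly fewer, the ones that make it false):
is false only for:
  k=True, v=False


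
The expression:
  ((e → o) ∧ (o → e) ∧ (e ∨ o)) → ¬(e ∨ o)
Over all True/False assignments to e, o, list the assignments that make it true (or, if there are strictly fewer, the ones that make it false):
is false only for:
  e=True, o=True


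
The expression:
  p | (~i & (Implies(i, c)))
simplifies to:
p | ~i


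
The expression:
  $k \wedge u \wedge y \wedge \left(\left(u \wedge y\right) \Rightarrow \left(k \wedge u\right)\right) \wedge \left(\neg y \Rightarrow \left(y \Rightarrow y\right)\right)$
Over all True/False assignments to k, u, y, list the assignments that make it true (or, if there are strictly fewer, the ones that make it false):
is true only for:
  k=True, u=True, y=True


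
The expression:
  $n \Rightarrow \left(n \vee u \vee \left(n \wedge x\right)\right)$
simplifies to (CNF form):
$\text{True}$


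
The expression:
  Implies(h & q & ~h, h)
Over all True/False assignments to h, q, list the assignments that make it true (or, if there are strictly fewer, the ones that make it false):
is always true.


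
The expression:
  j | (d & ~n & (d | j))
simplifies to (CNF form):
(d | j) & (j | ~n)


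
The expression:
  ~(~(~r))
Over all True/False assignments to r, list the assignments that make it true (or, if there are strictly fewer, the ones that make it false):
is true only for:
  r=False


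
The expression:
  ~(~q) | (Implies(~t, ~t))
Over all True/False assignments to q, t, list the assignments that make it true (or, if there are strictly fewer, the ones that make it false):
is always true.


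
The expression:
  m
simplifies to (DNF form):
m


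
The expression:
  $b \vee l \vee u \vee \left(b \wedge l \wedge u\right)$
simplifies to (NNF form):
$b \vee l \vee u$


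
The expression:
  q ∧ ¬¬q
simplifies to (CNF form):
q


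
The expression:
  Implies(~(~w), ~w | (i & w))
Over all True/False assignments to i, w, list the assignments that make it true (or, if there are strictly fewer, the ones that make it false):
is false only for:
  i=False, w=True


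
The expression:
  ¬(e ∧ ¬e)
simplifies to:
True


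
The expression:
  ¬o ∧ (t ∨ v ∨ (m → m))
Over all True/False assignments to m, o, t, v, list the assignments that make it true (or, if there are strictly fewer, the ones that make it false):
is true only for:
  m=False, o=False, t=False, v=False;
  m=False, o=False, t=False, v=True;
  m=False, o=False, t=True, v=False;
  m=False, o=False, t=True, v=True;
  m=True, o=False, t=False, v=False;
  m=True, o=False, t=False, v=True;
  m=True, o=False, t=True, v=False;
  m=True, o=False, t=True, v=True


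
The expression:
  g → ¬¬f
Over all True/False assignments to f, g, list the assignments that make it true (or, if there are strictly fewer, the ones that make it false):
is false only for:
  f=False, g=True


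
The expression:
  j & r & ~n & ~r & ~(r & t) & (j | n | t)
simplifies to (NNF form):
False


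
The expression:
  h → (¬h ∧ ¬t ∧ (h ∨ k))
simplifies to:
¬h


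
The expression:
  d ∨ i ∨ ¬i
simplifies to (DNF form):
True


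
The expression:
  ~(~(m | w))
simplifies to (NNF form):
m | w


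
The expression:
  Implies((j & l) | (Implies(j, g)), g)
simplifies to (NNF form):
g | (j & ~l)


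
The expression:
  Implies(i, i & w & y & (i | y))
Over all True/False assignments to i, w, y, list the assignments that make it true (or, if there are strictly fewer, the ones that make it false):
is false only for:
  i=True, w=False, y=False;
  i=True, w=False, y=True;
  i=True, w=True, y=False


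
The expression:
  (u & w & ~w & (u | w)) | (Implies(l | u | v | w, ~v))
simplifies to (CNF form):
~v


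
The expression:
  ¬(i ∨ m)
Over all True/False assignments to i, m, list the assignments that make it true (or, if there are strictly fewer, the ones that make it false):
is true only for:
  i=False, m=False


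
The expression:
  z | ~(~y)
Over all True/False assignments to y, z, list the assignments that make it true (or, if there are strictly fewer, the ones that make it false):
is false only for:
  y=False, z=False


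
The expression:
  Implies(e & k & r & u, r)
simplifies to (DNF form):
True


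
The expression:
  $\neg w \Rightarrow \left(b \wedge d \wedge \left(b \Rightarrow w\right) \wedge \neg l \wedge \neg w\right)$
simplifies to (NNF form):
$w$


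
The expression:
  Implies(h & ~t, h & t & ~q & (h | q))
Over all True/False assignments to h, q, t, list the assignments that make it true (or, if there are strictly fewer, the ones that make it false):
is false only for:
  h=True, q=False, t=False;
  h=True, q=True, t=False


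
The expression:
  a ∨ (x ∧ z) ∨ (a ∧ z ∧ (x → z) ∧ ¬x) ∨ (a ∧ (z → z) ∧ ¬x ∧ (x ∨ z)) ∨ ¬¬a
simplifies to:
a ∨ (x ∧ z)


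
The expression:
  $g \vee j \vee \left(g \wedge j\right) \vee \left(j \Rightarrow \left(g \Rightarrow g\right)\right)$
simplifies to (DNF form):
$\text{True}$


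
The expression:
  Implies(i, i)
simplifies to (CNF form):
True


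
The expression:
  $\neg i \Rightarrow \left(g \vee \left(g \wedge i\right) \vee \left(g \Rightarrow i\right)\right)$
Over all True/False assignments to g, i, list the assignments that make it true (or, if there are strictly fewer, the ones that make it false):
is always true.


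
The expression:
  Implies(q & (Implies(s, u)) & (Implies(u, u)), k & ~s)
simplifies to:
~q | (k & ~s) | (s & ~u)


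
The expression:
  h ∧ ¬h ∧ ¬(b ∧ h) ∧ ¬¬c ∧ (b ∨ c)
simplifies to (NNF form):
False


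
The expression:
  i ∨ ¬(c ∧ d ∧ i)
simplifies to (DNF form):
True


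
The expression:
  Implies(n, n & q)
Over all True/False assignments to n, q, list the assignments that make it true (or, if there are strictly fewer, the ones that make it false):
is false only for:
  n=True, q=False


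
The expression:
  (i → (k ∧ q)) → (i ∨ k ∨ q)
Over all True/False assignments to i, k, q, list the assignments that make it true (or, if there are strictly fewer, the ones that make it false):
is false only for:
  i=False, k=False, q=False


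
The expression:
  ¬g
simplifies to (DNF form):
¬g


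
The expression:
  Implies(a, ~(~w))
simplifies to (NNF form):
w | ~a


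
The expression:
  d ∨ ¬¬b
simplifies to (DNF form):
b ∨ d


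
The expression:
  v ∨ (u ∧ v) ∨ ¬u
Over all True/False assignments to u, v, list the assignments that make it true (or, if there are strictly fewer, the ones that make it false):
is false only for:
  u=True, v=False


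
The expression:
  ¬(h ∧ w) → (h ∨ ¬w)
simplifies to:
h ∨ ¬w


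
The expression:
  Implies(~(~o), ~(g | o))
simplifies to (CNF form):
~o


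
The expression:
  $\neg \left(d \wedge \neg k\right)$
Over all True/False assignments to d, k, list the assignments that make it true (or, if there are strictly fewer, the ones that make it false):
is false only for:
  d=True, k=False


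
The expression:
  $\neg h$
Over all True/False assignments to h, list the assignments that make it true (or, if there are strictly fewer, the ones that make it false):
is true only for:
  h=False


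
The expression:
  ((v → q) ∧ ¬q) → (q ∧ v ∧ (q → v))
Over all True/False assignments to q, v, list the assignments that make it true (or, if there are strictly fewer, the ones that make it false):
is false only for:
  q=False, v=False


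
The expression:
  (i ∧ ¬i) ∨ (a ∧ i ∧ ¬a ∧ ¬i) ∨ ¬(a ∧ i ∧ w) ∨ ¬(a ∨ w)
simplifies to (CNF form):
¬a ∨ ¬i ∨ ¬w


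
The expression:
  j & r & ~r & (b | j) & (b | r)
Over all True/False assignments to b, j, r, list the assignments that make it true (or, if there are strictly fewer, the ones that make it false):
is never true.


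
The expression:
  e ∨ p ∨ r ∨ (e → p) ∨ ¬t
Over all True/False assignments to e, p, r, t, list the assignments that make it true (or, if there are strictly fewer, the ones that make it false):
is always true.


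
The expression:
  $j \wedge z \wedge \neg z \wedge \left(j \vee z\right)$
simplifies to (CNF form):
$\text{False}$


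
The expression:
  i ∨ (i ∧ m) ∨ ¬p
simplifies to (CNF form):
i ∨ ¬p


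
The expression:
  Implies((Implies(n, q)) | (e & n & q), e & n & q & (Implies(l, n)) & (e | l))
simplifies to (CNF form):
n & (e | ~q)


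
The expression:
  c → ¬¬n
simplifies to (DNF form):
n ∨ ¬c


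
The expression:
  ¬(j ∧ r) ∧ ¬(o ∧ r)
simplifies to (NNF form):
(¬j ∧ ¬o) ∨ ¬r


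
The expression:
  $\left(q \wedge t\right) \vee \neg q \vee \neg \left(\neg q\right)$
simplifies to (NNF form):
$\text{True}$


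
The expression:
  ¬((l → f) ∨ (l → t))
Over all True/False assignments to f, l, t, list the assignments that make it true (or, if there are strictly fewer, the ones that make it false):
is true only for:
  f=False, l=True, t=False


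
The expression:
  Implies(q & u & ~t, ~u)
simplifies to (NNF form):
t | ~q | ~u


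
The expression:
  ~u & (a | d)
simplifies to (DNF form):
(a & ~u) | (d & ~u)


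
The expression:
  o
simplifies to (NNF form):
o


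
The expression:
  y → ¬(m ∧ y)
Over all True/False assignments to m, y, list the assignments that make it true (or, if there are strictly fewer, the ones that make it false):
is false only for:
  m=True, y=True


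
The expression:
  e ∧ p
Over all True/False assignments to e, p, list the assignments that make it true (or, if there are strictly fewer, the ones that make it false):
is true only for:
  e=True, p=True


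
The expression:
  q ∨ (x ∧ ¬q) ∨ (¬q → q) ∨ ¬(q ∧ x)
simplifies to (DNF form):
True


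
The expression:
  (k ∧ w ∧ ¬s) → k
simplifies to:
True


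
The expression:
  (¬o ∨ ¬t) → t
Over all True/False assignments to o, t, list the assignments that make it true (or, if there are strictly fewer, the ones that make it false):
is true only for:
  o=False, t=True;
  o=True, t=True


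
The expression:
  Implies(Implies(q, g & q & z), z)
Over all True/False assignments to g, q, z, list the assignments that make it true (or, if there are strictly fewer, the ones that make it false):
is false only for:
  g=False, q=False, z=False;
  g=True, q=False, z=False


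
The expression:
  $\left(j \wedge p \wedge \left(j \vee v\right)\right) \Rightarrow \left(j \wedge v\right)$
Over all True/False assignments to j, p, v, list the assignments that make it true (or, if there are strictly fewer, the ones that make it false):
is false only for:
  j=True, p=True, v=False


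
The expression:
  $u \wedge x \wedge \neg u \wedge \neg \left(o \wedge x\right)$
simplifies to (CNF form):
$\text{False}$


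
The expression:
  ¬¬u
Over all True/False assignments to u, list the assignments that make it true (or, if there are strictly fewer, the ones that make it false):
is true only for:
  u=True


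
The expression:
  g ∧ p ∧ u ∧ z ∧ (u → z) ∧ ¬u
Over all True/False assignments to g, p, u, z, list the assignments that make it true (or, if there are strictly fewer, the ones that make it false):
is never true.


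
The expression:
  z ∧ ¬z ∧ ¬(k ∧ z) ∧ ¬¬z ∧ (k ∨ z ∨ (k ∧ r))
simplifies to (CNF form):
False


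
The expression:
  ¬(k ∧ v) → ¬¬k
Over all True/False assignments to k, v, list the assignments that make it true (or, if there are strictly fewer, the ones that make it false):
is true only for:
  k=True, v=False;
  k=True, v=True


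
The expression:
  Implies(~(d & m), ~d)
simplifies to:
m | ~d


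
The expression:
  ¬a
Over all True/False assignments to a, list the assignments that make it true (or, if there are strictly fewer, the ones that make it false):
is true only for:
  a=False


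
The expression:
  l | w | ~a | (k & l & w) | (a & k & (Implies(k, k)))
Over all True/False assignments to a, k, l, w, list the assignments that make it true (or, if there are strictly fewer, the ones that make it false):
is false only for:
  a=True, k=False, l=False, w=False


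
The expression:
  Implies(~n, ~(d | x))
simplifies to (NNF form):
n | (~d & ~x)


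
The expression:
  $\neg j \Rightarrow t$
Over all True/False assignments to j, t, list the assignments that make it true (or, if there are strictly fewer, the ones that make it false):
is false only for:
  j=False, t=False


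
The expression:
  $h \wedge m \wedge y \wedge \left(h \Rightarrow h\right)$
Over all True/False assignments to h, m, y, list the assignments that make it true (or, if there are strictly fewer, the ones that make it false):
is true only for:
  h=True, m=True, y=True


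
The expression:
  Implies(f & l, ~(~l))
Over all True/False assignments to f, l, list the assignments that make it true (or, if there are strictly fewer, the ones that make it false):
is always true.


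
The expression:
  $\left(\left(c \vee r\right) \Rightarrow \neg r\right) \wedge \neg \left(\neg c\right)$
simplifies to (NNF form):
$c \wedge \neg r$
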